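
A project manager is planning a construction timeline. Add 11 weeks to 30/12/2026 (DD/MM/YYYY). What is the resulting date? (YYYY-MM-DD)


Start: 2026-12-30
Weeks to add: 11
Convert to days: 11 x 7 = 77 days
Add 77 days to 2026-12-30
Result: 2027-03-17

2027-03-17


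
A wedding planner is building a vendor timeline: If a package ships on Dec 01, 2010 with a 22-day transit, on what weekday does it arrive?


Start: 2010-12-01 (Wednesday)
Step 1 - find target date: add 22 days
  2010-12-01 + 22 days = 2010-12-23
Step 2 - day of week:
  22 mod 7 = 1
  Wednesday + 1 days -> Thursday
Result: Thursday (2010-12-23)

Thursday


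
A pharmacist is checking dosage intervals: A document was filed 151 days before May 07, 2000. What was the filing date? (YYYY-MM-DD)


Start: 2000-05-07
Subtracting 151 days
Days already passed in May: 7
After going back through May: 144 more days to subtract
April 2000: 30 days, 114 remaining
March 2000: 31 days, 83 remaining
February 2000: 29 days, 54 remaining
January 2000: 31 days, 23 remaining
Result: 1999-12-08

1999-12-08


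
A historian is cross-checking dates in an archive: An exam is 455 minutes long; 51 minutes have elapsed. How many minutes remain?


Total budget: 455 minutes
Time used: 51 minutes
Remaining: 455 - 51 = 404 minutes
Percent used: 11.2%
Percent remaining: 88.8%

404


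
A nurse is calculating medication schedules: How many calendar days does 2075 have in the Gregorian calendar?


Year: 2075
Check leap year rules:
Divisible by 4? No
2075 is not a leap year
Days: 365

365


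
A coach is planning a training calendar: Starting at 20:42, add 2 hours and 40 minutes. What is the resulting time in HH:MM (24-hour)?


Start time: 20:42
Adding: 2 hours 40 minutes
Minutes: 42 + 40 = 82
Minute overflow: 82 >= 60, so carry 1 hour, minutes = 22
Hours: 20 + 2 + 1 = 23
Result: 23:22

23:22


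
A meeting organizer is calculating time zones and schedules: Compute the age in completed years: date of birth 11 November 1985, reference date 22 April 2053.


Birth: 1985-11-11
Reference: 2053-04-22
Year difference: 2053 - 1985 = 68
Has birthday (11-11) occurred by 04-22? No
Birthday not yet reached this year -> subtract 1
Age in full years: 67

67


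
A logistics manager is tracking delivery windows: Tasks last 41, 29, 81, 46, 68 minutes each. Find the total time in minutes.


Durations: 41, 29, 81, 46, 68
Running sum: 41
+ 29 = 70
+ 81 = 151
+ 46 = 197
+ 68 = 265
Total duration: 265 minutes
That is 4 hours and 25 minutes

265


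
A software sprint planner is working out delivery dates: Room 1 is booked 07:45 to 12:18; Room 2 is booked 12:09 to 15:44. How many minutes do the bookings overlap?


Interval A: [465, 738] minutes from midnight
Interval B: [729, 944] minutes from midnight
Overlap start = max(465, 729) = 729
Overlap end = min(738, 944) = 738
Overlap = 738 - 729 = 9 minutes

9


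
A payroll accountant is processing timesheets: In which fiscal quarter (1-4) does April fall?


Month: April (month 4)
Q1: January-March (months 1-3)
Q2: April-June (months 4-6)
Q3: July-September (months 7-9)
Q4: October-December (months 10-12)
Month 4 falls in Q2

2


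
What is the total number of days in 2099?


Year: 2099
Check leap year rules:
Divisible by 4? No
2099 is not a leap year
Days: 365

365


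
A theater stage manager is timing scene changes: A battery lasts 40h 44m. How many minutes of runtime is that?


Hours: 40
Extra minutes: 44
Minutes per hour: 60
Hours to minutes: 40 x 60 = 2400
Total: 2400 + 44 = 2444

2444


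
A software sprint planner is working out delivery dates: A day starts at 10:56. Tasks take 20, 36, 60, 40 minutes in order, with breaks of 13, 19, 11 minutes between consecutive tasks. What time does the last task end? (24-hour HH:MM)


Start: 10:56 = 656 min from midnight
  after task 1 (20 min): 11:16
  after break (13 min): 11:29
  after task 2 (36 min): 12:05
  after break (19 min): 12:24
  after task 3 (60 min): 13:24
  after break (11 min): 13:35
  after task 4 (40 min): 14:15
Total elapsed: 199 minutes
End time: 14:15

14:15


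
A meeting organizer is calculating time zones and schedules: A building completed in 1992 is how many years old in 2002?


Birth year: 1992
Current year: 2002
Age = current year - birth year
Age = 2002 - 1992 = 10

10


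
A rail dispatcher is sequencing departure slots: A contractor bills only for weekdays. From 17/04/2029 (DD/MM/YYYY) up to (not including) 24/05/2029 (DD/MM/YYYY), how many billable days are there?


Start: 2029-04-17 (Tuesday)
End (exclusive): 2029-05-24 (Thursday)
Total calendar days: 37
Full weeks: 37 // 7 = 5 -> 25 weekdays
Remaining 2 days starting on Tuesday:
  Tue(w), Wed(w) -> 2 weekdays
Total business days: 25 + 2 = 27

27


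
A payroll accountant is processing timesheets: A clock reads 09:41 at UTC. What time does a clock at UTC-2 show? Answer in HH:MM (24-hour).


Local time: 09:41 at UTC (offset 0h)
Target zone: UTC-2 (offset -2h)
Difference: -2 - (0) = -2 hours
Calculation: 9 + (-2) = 7
Result: 07:41

07:41


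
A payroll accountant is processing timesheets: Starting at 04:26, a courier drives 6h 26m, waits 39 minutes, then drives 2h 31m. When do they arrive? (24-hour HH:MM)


Depart: 04:26
Leg 1: +386 min -> 10:52
Layover: +39 min -> 11:31
Leg 2: +151 min -> 14:02
Total travel: 576 minutes = 9h 36m
Arrival: 14:02

14:02


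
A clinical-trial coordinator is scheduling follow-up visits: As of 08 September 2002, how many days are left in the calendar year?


Start: September 08, 2002
End: December 31, 2002
Days left in September: 22
October: 31
November: 30
December: 31
Sum of remaining months: 92
Total: 22 + 92 = 114

114


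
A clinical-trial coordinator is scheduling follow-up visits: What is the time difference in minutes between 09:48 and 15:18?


Start time: 09:48 = 588 minutes from midnight
End time: 15:18 = 918 minutes from midnight
Difference: 918 - 588 = 330 minutes
That is 5 hours and 30 minutes

330


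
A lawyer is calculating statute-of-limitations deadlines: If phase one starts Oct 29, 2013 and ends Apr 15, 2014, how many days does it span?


Start date: 2013-10-29
End date: 2014-04-15
Oct 2013: +3 days
Nov 2013: +30 days
Dec 2013: +31 days
... (4 more months)
Total: 168 days

168


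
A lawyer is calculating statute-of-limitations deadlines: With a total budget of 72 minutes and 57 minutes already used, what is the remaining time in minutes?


Total budget: 72 minutes
Time used: 57 minutes
Remaining: 72 - 57 = 15 minutes
Percent used: 79.2%
Percent remaining: 20.8%

15


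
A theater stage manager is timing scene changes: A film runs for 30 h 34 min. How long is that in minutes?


Hours: 30
Minutes: 34
Convert hours to minutes: 30 x 60 = 1800
Add remaining minutes: 1800 + 34 = 1834

1834


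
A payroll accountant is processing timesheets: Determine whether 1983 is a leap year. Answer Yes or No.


Year: 1983
Divisible by 4? 1983 / 4 = 495.75 -> No
Not divisible by 4, so NOT a leap year

No


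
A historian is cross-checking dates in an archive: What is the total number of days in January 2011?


Month: January
Year: 2011
January is a 31-day month
Total: 31 days

31


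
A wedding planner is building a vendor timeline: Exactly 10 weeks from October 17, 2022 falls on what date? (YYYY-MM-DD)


Start: 2022-10-17
Weeks to add: 10
Convert to days: 10 x 7 = 70 days
Add 70 days to 2022-10-17
Result: 2022-12-26

2022-12-26


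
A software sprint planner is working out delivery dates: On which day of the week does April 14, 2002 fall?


Date: 2002-04-14
January 1, 2002 is a Tuesday
Day of year: 104
Offset from Jan 1: 103 days
103 mod 7 = 5
Result: Sunday

Sunday


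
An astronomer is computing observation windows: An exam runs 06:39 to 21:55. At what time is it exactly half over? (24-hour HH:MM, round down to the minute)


Start time: 06:39 = 399 minutes from midnight
End time: 21:55 = 1315 minutes from midnight
Sum: 399 + 1315 = 1714
Midpoint: 1714 / 2 = 857 minutes
Convert: 857 / 60 = 14 hours, 17 minutes
Result: 14:17

14:17


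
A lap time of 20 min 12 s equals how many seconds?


Minutes: 20
Seconds: 12
Convert minutes to seconds: 20 x 60 = 1200
Add remaining seconds: 1200 + 12 = 1212

1212


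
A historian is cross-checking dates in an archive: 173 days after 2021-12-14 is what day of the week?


Start: 2021-12-14 (Tuesday)
Step 1 - find target date: add 173 days
  2021-12-14 + 173 days = 2022-06-05
Step 2 - day of week:
  173 mod 7 = 5
  Tuesday + 5 days -> Sunday
Result: Sunday (2022-06-05)

Sunday


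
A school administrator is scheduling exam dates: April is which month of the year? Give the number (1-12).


Calendar month order:
3. March
4. April <--
5. May
April is month number 4

4


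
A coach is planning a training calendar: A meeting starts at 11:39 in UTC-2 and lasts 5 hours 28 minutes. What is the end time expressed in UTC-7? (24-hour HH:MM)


Start: 11:39 in UTC-2
Step 1 - add duration:
  minutes: 39 + 28 = 67 (carry 1h)
  hours: 11 + 5 + 1 = 17
  end in UTC-2: 17:07
Step 2 - convert UTC-2 -> UTC-7:
  offset difference: -7 - (-2) = -5 hours
  17 + (-5) = 12 -> mod 24 = 12
Result: 12:07 in UTC-7

12:07


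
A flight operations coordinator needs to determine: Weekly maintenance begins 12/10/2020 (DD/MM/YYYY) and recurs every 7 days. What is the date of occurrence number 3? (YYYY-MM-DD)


First occurrence: 2020-10-12 (occurrence 1)
Each occurrence is 7 days after the previous.
Occurrence 3 is 2 weeks after the first.
2 weeks = 14 days
2020-10-12 + 14 days = 2020-10-26

2020-10-26


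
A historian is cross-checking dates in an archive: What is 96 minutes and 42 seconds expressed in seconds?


Minutes: 96
Extra seconds: 42
Seconds per minute: 60
Minutes to seconds: 96 x 60 = 5760
Total: 5760 + 42 = 5802

5802


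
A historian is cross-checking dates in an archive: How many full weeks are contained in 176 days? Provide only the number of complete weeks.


Total days: 176
Days per week: 7
Division: 176 / 7 = 25 remainder 1
Complete weeks: 25
Remaining days: 1

25


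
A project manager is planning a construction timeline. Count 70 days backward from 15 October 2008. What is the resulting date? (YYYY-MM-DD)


Start: 2008-10-15
Subtracting 70 days
Days already passed in October: 15
After going back through October: 55 more days to subtract
September 2008: 30 days, 25 remaining
August 2008 has 31 days, need 25
Result: 2008-08-06

2008-08-06


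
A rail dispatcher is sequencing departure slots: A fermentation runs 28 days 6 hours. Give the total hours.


Days: 28
Extra hours: 6
Hours per day: 24
Days to hours: 28 x 24 = 672
Total: 672 + 6 = 678

678


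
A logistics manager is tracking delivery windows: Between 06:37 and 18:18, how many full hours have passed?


Start: 06:37
End: 18:18
Hour difference: 18 - 6 = 12 hours
Minute difference: 18 - 37 = -19 minutes
Total minutes: 701
Complete hours: 701 / 60 = 11 (remainder 41)

11


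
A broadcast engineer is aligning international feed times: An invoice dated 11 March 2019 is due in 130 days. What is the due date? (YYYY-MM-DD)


Start: 2019-03-11
Adding 130 days
Days remaining in March: 20
After March: 110 days still to add
April 2019: 30 days, 80 remaining
May 2019: 31 days, 49 remaining
June 2019: 30 days, 19 remaining
July 2019 has 31 days, need 19
Result: 2019-07-19

2019-07-19


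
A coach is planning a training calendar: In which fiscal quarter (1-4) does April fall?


Month: April (month 4)
Q1: January-March (months 1-3)
Q2: April-June (months 4-6)
Q3: July-September (months 7-9)
Q4: October-December (months 10-12)
Month 4 falls in Q2

2


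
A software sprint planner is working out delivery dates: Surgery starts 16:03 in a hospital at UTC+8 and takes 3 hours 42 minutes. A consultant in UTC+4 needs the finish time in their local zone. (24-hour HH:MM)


Start: 16:03 in UTC+8
Step 1 - add duration:
  minutes: 3 + 42 = 45
  hours: 16 + 3 + 0 = 19
  end in UTC+8: 19:45
Step 2 - convert UTC+8 -> UTC+4:
  offset difference: 4 - (8) = -4 hours
  19 + (-4) = 15 -> mod 24 = 15
Result: 15:45 in UTC+4

15:45


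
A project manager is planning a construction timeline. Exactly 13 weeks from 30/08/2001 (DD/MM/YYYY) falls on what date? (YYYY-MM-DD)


Start: 2001-08-30
Weeks to add: 13
Convert to days: 13 x 7 = 91 days
Add 91 days to 2001-08-30
Result: 2001-11-29

2001-11-29


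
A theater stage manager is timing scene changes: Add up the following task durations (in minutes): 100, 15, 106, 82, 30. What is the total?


Durations: 100, 15, 106, 82, 30
Running sum: 100
+ 15 = 115
+ 106 = 221
+ 82 = 303
+ 30 = 333
Total duration: 333 minutes
That is 5 hours and 33 minutes

333


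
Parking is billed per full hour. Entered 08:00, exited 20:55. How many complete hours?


Start: 08:00
End: 20:55
Hour difference: 20 - 8 = 12 hours
Minute difference: 55 - 0 = 55 minutes
Total minutes: 775
Complete hours: 775 / 60 = 12 (remainder 55)

12


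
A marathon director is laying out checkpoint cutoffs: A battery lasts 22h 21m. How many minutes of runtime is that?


Hours: 22
Extra minutes: 21
Minutes per hour: 60
Hours to minutes: 22 x 60 = 1320
Total: 1320 + 21 = 1341

1341


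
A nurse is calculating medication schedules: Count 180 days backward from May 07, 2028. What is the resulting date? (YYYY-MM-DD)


Start: 2028-05-07
Subtracting 180 days
Days already passed in May: 7
After going back through May: 173 more days to subtract
April 2028: 30 days, 143 remaining
March 2028: 31 days, 112 remaining
February 2028: 29 days, 83 remaining
January 2028: 31 days, 52 remaining
Result: 2027-11-09

2027-11-09


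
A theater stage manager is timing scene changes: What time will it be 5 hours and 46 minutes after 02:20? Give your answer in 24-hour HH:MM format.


Start time: 02:20
Adding: 5 hours 46 minutes
Minutes: 20 + 46 = 66
Minute overflow: 66 >= 60, so carry 1 hour, minutes = 6
Hours: 2 + 5 + 1 = 8
Result: 08:06

08:06


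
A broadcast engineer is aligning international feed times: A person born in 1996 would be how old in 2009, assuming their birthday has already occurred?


Birth year: 1996
Current year: 2009
Age = current year - birth year
Age = 2009 - 1996 = 13

13


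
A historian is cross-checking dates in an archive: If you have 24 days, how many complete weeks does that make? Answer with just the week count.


Total days: 24
Days per week: 7
Division: 24 / 7 = 3 remainder 3
Complete weeks: 3
Remaining days: 3

3


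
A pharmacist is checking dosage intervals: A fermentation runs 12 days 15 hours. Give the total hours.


Days: 12
Extra hours: 15
Hours per day: 24
Days to hours: 12 x 24 = 288
Total: 288 + 15 = 303

303


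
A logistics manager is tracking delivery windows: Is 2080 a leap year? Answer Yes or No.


Year: 2080
Divisible by 4? 2080 / 4 = 520.0 -> Yes
Divisible by 100? 2080 / 100 = 20.8 -> No
Divisible by 4 but not 100, so it IS a leap year

Yes


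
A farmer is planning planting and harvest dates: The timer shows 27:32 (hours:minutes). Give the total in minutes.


Hours: 27
Minutes: 32
Convert hours to minutes: 27 x 60 = 1620
Add remaining minutes: 1620 + 32 = 1652

1652


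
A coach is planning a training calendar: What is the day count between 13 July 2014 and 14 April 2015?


Start date: 2014-07-13
End date: 2015-04-14
Jul 2014: +19 days
Aug 2014: +31 days
Sep 2014: +30 days
... (7 more months)
Total: 275 days

275


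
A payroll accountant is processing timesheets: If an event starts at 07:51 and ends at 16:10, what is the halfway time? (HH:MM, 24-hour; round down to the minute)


Start time: 07:51 = 471 minutes from midnight
End time: 16:10 = 970 minutes from midnight
Sum: 471 + 970 = 1441
Midpoint: 1441 / 2 = 720 minutes
Convert: 720 / 60 = 12 hours, 0 minutes
Result: 12:00

12:00


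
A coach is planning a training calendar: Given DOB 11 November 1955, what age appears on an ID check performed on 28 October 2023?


Birth: 1955-11-11
Reference: 2023-10-28
Year difference: 2023 - 1955 = 68
Has birthday (11-11) occurred by 10-28? No
Birthday not yet reached this year -> subtract 1
Age in full years: 67

67


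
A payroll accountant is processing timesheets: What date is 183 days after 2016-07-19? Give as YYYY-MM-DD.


Start: 2016-07-19
Adding 183 days
Days remaining in July: 12
After July: 171 days still to add
August 2016: 31 days, 140 remaining
September 2016: 30 days, 110 remaining
October 2016: 31 days, 79 remaining
November 2016: 30 days, 49 remaining
Result: 2017-01-18

2017-01-18


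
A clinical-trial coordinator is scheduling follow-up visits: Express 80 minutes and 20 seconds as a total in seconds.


Minutes: 80
Seconds: 20
Convert minutes to seconds: 80 x 60 = 4800
Add remaining seconds: 4800 + 20 = 4820

4820


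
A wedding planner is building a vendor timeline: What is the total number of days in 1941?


Year: 1941
Check leap year rules:
Divisible by 4? No
1941 is not a leap year
Days: 365

365


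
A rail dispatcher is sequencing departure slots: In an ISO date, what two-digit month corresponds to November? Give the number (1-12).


Calendar month order:
10. October
11. November <--
12. December
November is month number 11

11


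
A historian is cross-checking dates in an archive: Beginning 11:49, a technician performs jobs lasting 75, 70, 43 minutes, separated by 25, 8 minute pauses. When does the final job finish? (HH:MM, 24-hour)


Start: 11:49 = 709 min from midnight
  after task 1 (75 min): 13:04
  after break (25 min): 13:29
  after task 2 (70 min): 14:39
  after break (8 min): 14:47
  after task 3 (43 min): 15:30
Total elapsed: 221 minutes
End time: 15:30

15:30


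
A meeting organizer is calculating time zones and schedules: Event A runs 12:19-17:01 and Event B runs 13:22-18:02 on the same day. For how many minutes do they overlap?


Interval A: [739, 1021] minutes from midnight
Interval B: [802, 1082] minutes from midnight
Overlap start = max(739, 802) = 802
Overlap end = min(1021, 1082) = 1021
Overlap = 1021 - 802 = 219 minutes

219


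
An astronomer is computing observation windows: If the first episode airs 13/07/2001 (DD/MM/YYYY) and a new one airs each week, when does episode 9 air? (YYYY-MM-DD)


First occurrence: 2001-07-13 (occurrence 1)
Each occurrence is 7 days after the previous.
Occurrence 9 is 8 weeks after the first.
8 weeks = 56 days
2001-07-13 + 56 days = 2001-09-07

2001-09-07


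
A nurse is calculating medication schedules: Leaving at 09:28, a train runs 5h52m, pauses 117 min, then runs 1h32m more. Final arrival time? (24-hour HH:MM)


Depart: 09:28
Leg 1: +352 min -> 15:20
Layover: +117 min -> 17:17
Leg 2: +92 min -> 18:49
Total travel: 561 minutes = 9h 21m
Arrival: 18:49

18:49


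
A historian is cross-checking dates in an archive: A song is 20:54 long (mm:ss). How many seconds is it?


Minutes: 20
Extra seconds: 54
Seconds per minute: 60
Minutes to seconds: 20 x 60 = 1200
Total: 1200 + 54 = 1254

1254


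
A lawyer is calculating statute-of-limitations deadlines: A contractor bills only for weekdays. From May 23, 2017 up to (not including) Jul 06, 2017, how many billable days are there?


Start: 2017-05-23 (Tuesday)
End (exclusive): 2017-07-06 (Thursday)
Total calendar days: 44
Full weeks: 44 // 7 = 6 -> 30 weekdays
Remaining 2 days starting on Tuesday:
  Tue(w), Wed(w) -> 2 weekdays
Total business days: 30 + 2 = 32

32


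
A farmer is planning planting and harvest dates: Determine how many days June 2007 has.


Month: June
Year: 2007
June is a 30-day month
Total: 30 days

30


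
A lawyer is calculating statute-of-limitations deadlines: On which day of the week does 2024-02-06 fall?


Date: 2024-02-06
January 1, 2024 is a Monday
Day of year: 37
Offset from Jan 1: 36 days
36 mod 7 = 1
Result: Tuesday

Tuesday


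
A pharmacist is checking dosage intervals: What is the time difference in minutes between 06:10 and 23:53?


Start time: 06:10 = 370 minutes from midnight
End time: 23:53 = 1433 minutes from midnight
Difference: 1433 - 370 = 1063 minutes
That is 17 hours and 43 minutes

1063


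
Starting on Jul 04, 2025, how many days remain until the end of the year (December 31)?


Start: July 04, 2025
End: December 31, 2025
Days left in July: 27
August: 31
September: 30
October: 31
November: 30
... plus remaining months
Sum of remaining months: 153
Total: 27 + 153 = 180

180


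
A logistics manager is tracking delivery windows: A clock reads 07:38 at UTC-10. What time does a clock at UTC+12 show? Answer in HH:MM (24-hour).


Local time: 07:38 at UTC-10 (offset -10h)
Target zone: UTC+12 (offset 12h)
Difference: 12 - (-10) = 22 hours
Calculation: 7 + (22) = 29
Wraparound: (29) mod 24 = 5
Result: 05:38

05:38


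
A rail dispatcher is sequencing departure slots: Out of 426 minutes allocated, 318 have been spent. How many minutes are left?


Total budget: 426 minutes
Time used: 318 minutes
Remaining: 426 - 318 = 108 minutes
Percent used: 74.6%
Percent remaining: 25.4%

108


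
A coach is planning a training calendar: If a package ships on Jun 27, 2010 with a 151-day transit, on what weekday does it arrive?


Start: 2010-06-27 (Sunday)
Step 1 - find target date: add 151 days
  2010-06-27 + 151 days = 2010-11-25
Step 2 - day of week:
  151 mod 7 = 4
  Sunday + 4 days -> Thursday
Result: Thursday (2010-11-25)

Thursday


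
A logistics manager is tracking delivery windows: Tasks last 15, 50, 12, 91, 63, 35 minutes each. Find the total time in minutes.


Durations: 15, 50, 12, 91, 63, 35
Running sum: 15
+ 50 = 65
+ 12 = 77
+ 91 = 168
+ 63 = 231
+ 35 = 266
Total duration: 266 minutes
That is 4 hours and 26 minutes

266


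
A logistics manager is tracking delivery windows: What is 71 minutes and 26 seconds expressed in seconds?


Minutes: 71
Extra seconds: 26
Seconds per minute: 60
Minutes to seconds: 71 x 60 = 4260
Total: 4260 + 26 = 4286

4286


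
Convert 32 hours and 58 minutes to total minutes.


Hours: 32
Minutes: 58
Convert hours to minutes: 32 x 60 = 1920
Add remaining minutes: 1920 + 58 = 1978

1978


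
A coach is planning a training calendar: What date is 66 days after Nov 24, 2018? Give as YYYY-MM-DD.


Start: 2018-11-24
Adding 66 days
Days remaining in November: 6
After November: 60 days still to add
December 2018: 31 days, 29 remaining
January 2019 has 31 days, need 29
Result: 2019-01-29

2019-01-29


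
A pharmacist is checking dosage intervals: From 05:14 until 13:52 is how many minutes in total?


Start time: 05:14 = 314 minutes from midnight
End time: 13:52 = 832 minutes from midnight
Difference: 832 - 314 = 518 minutes
That is 8 hours and 38 minutes

518


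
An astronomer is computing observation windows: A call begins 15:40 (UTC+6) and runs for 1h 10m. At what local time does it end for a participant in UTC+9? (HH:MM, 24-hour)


Start: 15:40 in UTC+6
Step 1 - add duration:
  minutes: 40 + 10 = 50
  hours: 15 + 1 + 0 = 16
  end in UTC+6: 16:50
Step 2 - convert UTC+6 -> UTC+9:
  offset difference: 9 - (6) = 3 hours
  16 + (3) = 19 -> mod 24 = 19
Result: 19:50 in UTC+9

19:50


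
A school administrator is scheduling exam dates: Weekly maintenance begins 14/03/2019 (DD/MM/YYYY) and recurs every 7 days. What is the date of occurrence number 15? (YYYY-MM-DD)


First occurrence: 2019-03-14 (occurrence 1)
Each occurrence is 7 days after the previous.
Occurrence 15 is 14 weeks after the first.
14 weeks = 98 days
2019-03-14 + 98 days = 2019-06-20

2019-06-20


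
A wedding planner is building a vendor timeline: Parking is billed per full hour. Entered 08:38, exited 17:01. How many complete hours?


Start: 08:38
End: 17:01
Hour difference: 17 - 8 = 9 hours
Minute difference: 1 - 38 = -37 minutes
Total minutes: 503
Complete hours: 503 / 60 = 8 (remainder 23)

8


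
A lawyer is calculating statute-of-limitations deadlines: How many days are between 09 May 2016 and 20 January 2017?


Start date: 2016-05-09
End date: 2017-01-20
May 2016: +23 days
Jun 2016: +30 days
Jul 2016: +31 days
... (6 more months)
Total: 256 days

256


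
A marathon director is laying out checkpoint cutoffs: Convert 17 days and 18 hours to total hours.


Days: 17
Extra hours: 18
Hours per day: 24
Days to hours: 17 x 24 = 408
Total: 408 + 18 = 426

426


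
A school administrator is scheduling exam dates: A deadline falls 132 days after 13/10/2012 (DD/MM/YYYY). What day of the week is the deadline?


Start: 2012-10-13 (Saturday)
Step 1 - find target date: add 132 days
  2012-10-13 + 132 days = 2013-02-22
Step 2 - day of week:
  132 mod 7 = 6
  Saturday + 6 days -> Friday
Result: Friday (2013-02-22)

Friday


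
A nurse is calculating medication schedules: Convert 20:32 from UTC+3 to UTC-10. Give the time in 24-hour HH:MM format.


Local time: 20:32 at UTC+3 (offset 3h)
Target zone: UTC-10 (offset -10h)
Difference: -10 - (3) = -13 hours
Calculation: 20 + (-13) = 7
Result: 07:32

07:32


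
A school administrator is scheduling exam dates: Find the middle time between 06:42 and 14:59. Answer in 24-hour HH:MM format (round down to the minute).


Start time: 06:42 = 402 minutes from midnight
End time: 14:59 = 899 minutes from midnight
Sum: 402 + 899 = 1301
Midpoint: 1301 / 2 = 650 minutes
Convert: 650 / 60 = 10 hours, 50 minutes
Result: 10:50

10:50


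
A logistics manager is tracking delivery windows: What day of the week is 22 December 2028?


Date: 2028-12-22
January 1, 2028 is a Saturday
Day of year: 357
Offset from Jan 1: 356 days
356 mod 7 = 6
Result: Friday

Friday


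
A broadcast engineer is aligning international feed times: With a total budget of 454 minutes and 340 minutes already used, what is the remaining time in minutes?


Total budget: 454 minutes
Time used: 340 minutes
Remaining: 454 - 340 = 114 minutes
Percent used: 74.9%
Percent remaining: 25.1%

114


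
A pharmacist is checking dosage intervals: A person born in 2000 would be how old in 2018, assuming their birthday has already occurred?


Birth year: 2000
Current year: 2018
Age = current year - birth year
Age = 2018 - 2000 = 18

18


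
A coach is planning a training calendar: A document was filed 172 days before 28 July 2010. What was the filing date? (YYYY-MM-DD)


Start: 2010-07-28
Subtracting 172 days
Days already passed in July: 28
After going back through July: 144 more days to subtract
June 2010: 30 days, 114 remaining
May 2010: 31 days, 83 remaining
April 2010: 30 days, 53 remaining
March 2010: 31 days, 22 remaining
Result: 2010-02-06

2010-02-06


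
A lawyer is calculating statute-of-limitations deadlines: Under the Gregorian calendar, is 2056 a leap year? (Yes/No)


Year: 2056
Divisible by 4? 2056 / 4 = 514.0 -> Yes
Divisible by 100? 2056 / 100 = 20.56 -> No
Divisible by 4 but not 100, so it IS a leap year

Yes


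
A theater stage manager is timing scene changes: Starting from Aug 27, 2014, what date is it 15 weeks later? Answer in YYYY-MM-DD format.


Start: 2014-08-27
Weeks to add: 15
Convert to days: 15 x 7 = 105 days
Add 105 days to 2014-08-27
Result: 2014-12-10

2014-12-10


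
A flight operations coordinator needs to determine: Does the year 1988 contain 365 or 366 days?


Year: 1988
Check leap year rules:
Divisible by 4? Yes
Divisible by 100? No
1988 is a leap year
Days: 366

366


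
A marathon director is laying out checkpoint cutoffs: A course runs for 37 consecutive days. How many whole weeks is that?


Total days: 37
Days per week: 7
Division: 37 / 7 = 5 remainder 2
Complete weeks: 5
Remaining days: 2

5


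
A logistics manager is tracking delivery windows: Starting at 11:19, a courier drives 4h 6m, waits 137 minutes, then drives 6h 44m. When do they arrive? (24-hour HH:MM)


Depart: 11:19
Leg 1: +246 min -> 15:25
Layover: +137 min -> 17:42
Leg 2: +404 min -> 00:26
Total travel: 787 minutes = 13h 7m
Arrival: 00:26

00:26


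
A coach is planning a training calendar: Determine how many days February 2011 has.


Month: February
Year: 2011
2011 is not a leap year
February has 28 days
Total: 28 days

28


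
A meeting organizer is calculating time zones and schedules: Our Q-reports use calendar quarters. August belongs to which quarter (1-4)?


Month: August (month 8)
Q1: January-March (months 1-3)
Q2: April-June (months 4-6)
Q3: July-September (months 7-9)
Q4: October-December (months 10-12)
Month 8 falls in Q3

3


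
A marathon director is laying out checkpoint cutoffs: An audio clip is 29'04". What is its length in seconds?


Minutes: 29
Seconds: 4
Convert minutes to seconds: 29 x 60 = 1740
Add remaining seconds: 1740 + 4 = 1744

1744


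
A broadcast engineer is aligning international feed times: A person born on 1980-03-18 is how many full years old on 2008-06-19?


Birth: 1980-03-18
Reference: 2008-06-19
Year difference: 2008 - 1980 = 28
Has birthday (03-18) occurred by 06-19? Yes
Age in full years: 28

28


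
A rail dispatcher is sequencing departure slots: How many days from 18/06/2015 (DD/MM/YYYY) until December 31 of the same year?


Start: June 18, 2015
End: December 31, 2015
Days left in June: 12
July: 31
August: 31
September: 30
October: 31
... plus remaining months
Sum of remaining months: 184
Total: 12 + 184 = 196

196


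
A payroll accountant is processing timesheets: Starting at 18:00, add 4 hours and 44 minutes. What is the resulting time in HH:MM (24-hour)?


Start time: 18:00
Adding: 4 hours 44 minutes
Minutes: 0 + 44 = 44
Hours: 18 + 4 + 0 = 22
Result: 22:44

22:44


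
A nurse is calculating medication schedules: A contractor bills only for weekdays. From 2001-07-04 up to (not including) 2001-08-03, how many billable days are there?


Start: 2001-07-04 (Wednesday)
End (exclusive): 2001-08-03 (Friday)
Total calendar days: 30
Full weeks: 30 // 7 = 4 -> 20 weekdays
Remaining 2 days starting on Wednesday:
  Wed(w), Thu(w) -> 2 weekdays
Total business days: 20 + 2 = 22

22


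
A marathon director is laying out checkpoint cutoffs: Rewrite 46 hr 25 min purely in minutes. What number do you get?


Hours: 46
Extra minutes: 25
Minutes per hour: 60
Hours to minutes: 46 x 60 = 2760
Total: 2760 + 25 = 2785

2785


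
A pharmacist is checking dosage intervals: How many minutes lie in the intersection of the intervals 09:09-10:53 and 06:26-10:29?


Interval A: [549, 653] minutes from midnight
Interval B: [386, 629] minutes from midnight
Overlap start = max(549, 386) = 549
Overlap end = min(653, 629) = 629
Overlap = 629 - 549 = 80 minutes

80


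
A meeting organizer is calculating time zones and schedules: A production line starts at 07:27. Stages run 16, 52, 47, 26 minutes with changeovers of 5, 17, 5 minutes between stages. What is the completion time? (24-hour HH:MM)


Start: 07:27 = 447 min from midnight
  after task 1 (16 min): 07:43
  after break (5 min): 07:48
  after task 2 (52 min): 08:40
  after break (17 min): 08:57
  after task 3 (47 min): 09:44
  after break (5 min): 09:49
  after task 4 (26 min): 10:15
Total elapsed: 168 minutes
End time: 10:15

10:15


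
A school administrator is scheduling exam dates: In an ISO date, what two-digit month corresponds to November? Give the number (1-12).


Calendar month order:
10. October
11. November <--
12. December
November is month number 11

11


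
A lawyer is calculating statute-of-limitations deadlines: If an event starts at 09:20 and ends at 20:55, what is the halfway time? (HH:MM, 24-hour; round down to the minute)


Start time: 09:20 = 560 minutes from midnight
End time: 20:55 = 1255 minutes from midnight
Sum: 560 + 1255 = 1815
Midpoint: 1815 / 2 = 907 minutes
Convert: 907 / 60 = 15 hours, 7 minutes
Result: 15:07

15:07


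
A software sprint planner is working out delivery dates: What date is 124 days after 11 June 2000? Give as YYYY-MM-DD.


Start: 2000-06-11
Adding 124 days
Days remaining in June: 19
After June: 105 days still to add
July 2000: 31 days, 74 remaining
August 2000: 31 days, 43 remaining
September 2000: 30 days, 13 remaining
October 2000 has 31 days, need 13
Result: 2000-10-13

2000-10-13


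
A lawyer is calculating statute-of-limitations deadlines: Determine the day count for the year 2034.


Year: 2034
Check leap year rules:
Divisible by 4? No
2034 is not a leap year
Days: 365

365


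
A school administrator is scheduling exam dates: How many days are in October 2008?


Month: October
Year: 2008
October is a 31-day month
Total: 31 days

31


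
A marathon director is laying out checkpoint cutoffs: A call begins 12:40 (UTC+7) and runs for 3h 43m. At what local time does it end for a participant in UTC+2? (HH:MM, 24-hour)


Start: 12:40 in UTC+7
Step 1 - add duration:
  minutes: 40 + 43 = 83 (carry 1h)
  hours: 12 + 3 + 1 = 16
  end in UTC+7: 16:23
Step 2 - convert UTC+7 -> UTC+2:
  offset difference: 2 - (7) = -5 hours
  16 + (-5) = 11 -> mod 24 = 11
Result: 11:23 in UTC+2

11:23


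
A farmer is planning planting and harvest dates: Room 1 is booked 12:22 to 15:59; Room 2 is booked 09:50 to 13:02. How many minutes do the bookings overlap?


Interval A: [742, 959] minutes from midnight
Interval B: [590, 782] minutes from midnight
Overlap start = max(742, 590) = 742
Overlap end = min(959, 782) = 782
Overlap = 782 - 742 = 40 minutes

40


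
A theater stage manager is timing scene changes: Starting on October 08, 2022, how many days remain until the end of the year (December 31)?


Start: October 08, 2022
End: December 31, 2022
Days left in October: 23
November: 30
December: 31
Sum of remaining months: 61
Total: 23 + 61 = 84

84


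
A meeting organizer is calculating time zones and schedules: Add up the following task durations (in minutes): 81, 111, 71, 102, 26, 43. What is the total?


Durations: 81, 111, 71, 102, 26, 43
Running sum: 81
+ 111 = 192
+ 71 = 263
+ 102 = 365
+ 26 = 391
+ 43 = 434
Total duration: 434 minutes
That is 7 hours and 14 minutes

434


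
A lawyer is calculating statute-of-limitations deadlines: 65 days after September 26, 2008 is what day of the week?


Start: 2008-09-26 (Friday)
Step 1 - find target date: add 65 days
  2008-09-26 + 65 days = 2008-11-30
Step 2 - day of week:
  65 mod 7 = 2
  Friday + 2 days -> Sunday
Result: Sunday (2008-11-30)

Sunday


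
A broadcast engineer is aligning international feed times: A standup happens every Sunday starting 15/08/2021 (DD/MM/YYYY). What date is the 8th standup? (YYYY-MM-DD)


First occurrence: 2021-08-15 (occurrence 1)
Each occurrence is 7 days after the previous.
Occurrence 8 is 7 weeks after the first.
7 weeks = 49 days
2021-08-15 + 49 days = 2021-10-03

2021-10-03


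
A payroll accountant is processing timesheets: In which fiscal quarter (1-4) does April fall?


Month: April (month 4)
Q1: January-March (months 1-3)
Q2: April-June (months 4-6)
Q3: July-September (months 7-9)
Q4: October-December (months 10-12)
Month 4 falls in Q2

2


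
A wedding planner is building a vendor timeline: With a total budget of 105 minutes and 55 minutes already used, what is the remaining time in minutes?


Total budget: 105 minutes
Time used: 55 minutes
Remaining: 105 - 55 = 50 minutes
Percent used: 52.4%
Percent remaining: 47.6%

50


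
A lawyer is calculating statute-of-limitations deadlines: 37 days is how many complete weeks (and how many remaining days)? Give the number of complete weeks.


Total days: 37
Days per week: 7
Division: 37 / 7 = 5 remainder 2
Complete weeks: 5
Remaining days: 2

5


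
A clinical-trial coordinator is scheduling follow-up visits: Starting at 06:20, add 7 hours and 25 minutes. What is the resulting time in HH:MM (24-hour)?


Start time: 06:20
Adding: 7 hours 25 minutes
Minutes: 20 + 25 = 45
Hours: 6 + 7 + 0 = 13
Result: 13:45

13:45


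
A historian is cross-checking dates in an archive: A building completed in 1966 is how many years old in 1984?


Birth year: 1966
Current year: 1984
Age = current year - birth year
Age = 1984 - 1966 = 18

18


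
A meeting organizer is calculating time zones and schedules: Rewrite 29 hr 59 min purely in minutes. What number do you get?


Hours: 29
Extra minutes: 59
Minutes per hour: 60
Hours to minutes: 29 x 60 = 1740
Total: 1740 + 59 = 1799

1799


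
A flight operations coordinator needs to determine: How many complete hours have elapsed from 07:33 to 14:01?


Start: 07:33
End: 14:01
Hour difference: 14 - 7 = 7 hours
Minute difference: 1 - 33 = -32 minutes
Total minutes: 388
Complete hours: 388 / 60 = 6 (remainder 28)

6


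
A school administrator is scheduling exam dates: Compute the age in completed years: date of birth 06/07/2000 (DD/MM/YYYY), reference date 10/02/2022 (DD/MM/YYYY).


Birth: 2000-07-06
Reference: 2022-02-10
Year difference: 2022 - 2000 = 22
Has birthday (07-06) occurred by 02-10? No
Birthday not yet reached this year -> subtract 1
Age in full years: 21

21


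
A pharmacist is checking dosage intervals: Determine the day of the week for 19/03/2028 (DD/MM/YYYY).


Date: 2028-03-19
January 1, 2028 is a Saturday
Day of year: 79
Offset from Jan 1: 78 days
78 mod 7 = 1
Result: Sunday

Sunday


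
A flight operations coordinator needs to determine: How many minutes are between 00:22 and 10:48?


Start time: 00:22 = 22 minutes from midnight
End time: 10:48 = 648 minutes from midnight
Difference: 648 - 22 = 626 minutes
That is 10 hours and 26 minutes

626


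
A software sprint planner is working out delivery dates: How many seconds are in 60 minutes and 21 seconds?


Minutes: 60
Seconds: 21
Convert minutes to seconds: 60 x 60 = 3600
Add remaining seconds: 3600 + 21 = 3621

3621


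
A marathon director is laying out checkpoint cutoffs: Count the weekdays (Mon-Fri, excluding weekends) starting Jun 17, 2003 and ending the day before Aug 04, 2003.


Start: 2003-06-17 (Tuesday)
End (exclusive): 2003-08-04 (Monday)
Total calendar days: 48
Full weeks: 48 // 7 = 6 -> 30 weekdays
Remaining 6 days starting on Tuesday:
  Tue(w), Wed(w), Thu(w), Fri(w), Sat(-), Sun(-) -> 4 weekdays
Total business days: 30 + 4 = 34

34


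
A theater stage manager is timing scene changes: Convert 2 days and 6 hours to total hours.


Days: 2
Extra hours: 6
Hours per day: 24
Days to hours: 2 x 24 = 48
Total: 48 + 6 = 54

54


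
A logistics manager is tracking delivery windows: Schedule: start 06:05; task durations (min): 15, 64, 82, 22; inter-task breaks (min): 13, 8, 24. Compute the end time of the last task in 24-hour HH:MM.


Start: 06:05 = 365 min from midnight
  after task 1 (15 min): 06:20
  after break (13 min): 06:33
  after task 2 (64 min): 07:37
  after break (8 min): 07:45
  after task 3 (82 min): 09:07
  after break (24 min): 09:31
  after task 4 (22 min): 09:53
Total elapsed: 228 minutes
End time: 09:53

09:53


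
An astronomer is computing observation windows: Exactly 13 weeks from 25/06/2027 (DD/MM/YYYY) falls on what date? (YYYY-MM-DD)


Start: 2027-06-25
Weeks to add: 13
Convert to days: 13 x 7 = 91 days
Add 91 days to 2027-06-25
Result: 2027-09-24

2027-09-24


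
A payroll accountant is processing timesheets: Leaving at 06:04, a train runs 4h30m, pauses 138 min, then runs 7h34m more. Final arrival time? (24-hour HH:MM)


Depart: 06:04
Leg 1: +270 min -> 10:34
Layover: +138 min -> 12:52
Leg 2: +454 min -> 20:26
Total travel: 862 minutes = 14h 22m
Arrival: 20:26

20:26


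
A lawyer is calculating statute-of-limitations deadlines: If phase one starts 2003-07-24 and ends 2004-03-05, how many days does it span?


Start date: 2003-07-24
End date: 2004-03-05
Jul 2003: +8 days
Aug 2003: +31 days
Sep 2003: +30 days
... (6 more months)
Total: 225 days

225


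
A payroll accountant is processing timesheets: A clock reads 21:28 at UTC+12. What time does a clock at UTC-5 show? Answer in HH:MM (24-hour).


Local time: 21:28 at UTC+12 (offset 12h)
Target zone: UTC-5 (offset -5h)
Difference: -5 - (12) = -17 hours
Calculation: 21 + (-17) = 4
Result: 04:28

04:28
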